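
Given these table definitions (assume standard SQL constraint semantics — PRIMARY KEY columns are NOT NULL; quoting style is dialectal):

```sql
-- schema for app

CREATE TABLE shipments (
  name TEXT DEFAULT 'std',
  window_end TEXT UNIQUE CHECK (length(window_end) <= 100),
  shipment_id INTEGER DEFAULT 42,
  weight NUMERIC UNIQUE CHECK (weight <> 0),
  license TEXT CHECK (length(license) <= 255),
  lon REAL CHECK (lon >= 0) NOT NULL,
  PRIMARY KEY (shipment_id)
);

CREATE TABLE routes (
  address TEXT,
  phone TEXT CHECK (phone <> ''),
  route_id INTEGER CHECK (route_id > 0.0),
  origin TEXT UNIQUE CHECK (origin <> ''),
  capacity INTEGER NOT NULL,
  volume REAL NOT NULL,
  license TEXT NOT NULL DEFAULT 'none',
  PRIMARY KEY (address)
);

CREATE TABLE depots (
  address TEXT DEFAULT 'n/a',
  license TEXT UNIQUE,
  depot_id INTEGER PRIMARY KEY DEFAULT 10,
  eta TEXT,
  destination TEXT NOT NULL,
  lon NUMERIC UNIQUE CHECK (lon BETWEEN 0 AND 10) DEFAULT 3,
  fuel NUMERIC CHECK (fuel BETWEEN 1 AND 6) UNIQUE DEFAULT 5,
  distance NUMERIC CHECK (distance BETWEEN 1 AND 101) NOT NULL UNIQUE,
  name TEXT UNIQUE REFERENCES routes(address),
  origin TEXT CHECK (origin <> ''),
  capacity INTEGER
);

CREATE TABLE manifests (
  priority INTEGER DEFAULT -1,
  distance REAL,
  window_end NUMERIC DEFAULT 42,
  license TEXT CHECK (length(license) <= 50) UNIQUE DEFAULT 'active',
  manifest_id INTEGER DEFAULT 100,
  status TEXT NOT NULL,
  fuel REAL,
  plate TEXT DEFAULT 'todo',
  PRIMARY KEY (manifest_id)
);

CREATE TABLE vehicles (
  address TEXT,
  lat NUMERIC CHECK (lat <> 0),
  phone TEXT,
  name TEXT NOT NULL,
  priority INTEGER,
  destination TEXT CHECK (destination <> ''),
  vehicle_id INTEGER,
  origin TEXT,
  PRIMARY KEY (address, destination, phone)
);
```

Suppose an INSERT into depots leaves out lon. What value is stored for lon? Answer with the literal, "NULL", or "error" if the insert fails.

lon has an explicit DEFAULT 3.
When the column is omitted from an INSERT, that default is used.

3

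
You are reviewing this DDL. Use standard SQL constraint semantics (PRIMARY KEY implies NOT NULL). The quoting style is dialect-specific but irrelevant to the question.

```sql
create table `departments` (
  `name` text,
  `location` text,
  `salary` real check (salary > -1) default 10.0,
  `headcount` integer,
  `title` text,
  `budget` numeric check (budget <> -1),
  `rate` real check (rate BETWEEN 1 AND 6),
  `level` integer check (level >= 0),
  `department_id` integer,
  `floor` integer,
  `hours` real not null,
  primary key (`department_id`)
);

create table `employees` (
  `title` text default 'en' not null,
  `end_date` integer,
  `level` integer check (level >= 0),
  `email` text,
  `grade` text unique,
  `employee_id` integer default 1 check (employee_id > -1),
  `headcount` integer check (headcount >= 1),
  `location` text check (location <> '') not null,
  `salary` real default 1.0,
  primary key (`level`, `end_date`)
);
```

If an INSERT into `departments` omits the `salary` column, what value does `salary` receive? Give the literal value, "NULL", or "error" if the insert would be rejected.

salary has an explicit DEFAULT 10.0.
When the column is omitted from an INSERT, that default is used.

10.0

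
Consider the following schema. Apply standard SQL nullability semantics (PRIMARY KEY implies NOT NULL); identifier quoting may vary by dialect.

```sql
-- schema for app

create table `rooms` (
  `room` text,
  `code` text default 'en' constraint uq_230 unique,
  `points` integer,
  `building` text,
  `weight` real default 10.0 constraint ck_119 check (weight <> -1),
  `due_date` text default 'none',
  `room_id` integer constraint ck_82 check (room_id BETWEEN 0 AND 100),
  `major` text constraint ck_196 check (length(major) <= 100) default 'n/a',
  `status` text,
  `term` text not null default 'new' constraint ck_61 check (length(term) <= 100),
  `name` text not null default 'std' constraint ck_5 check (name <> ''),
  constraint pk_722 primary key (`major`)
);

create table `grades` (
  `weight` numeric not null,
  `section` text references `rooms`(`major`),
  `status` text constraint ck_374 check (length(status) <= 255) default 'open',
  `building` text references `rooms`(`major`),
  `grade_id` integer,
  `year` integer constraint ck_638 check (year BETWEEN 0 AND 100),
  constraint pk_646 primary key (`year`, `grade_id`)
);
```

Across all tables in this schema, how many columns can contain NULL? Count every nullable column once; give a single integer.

rooms: 8 nullable (room, code, points, building, weight, due_date, room_id, status — PK (major) and explicit NOT NULL columns excluded).
grades: 3 nullable (section, status, building — PK (year, grade_id) and explicit NOT NULL columns excluded).
Total: 8 + 3 = 11.

11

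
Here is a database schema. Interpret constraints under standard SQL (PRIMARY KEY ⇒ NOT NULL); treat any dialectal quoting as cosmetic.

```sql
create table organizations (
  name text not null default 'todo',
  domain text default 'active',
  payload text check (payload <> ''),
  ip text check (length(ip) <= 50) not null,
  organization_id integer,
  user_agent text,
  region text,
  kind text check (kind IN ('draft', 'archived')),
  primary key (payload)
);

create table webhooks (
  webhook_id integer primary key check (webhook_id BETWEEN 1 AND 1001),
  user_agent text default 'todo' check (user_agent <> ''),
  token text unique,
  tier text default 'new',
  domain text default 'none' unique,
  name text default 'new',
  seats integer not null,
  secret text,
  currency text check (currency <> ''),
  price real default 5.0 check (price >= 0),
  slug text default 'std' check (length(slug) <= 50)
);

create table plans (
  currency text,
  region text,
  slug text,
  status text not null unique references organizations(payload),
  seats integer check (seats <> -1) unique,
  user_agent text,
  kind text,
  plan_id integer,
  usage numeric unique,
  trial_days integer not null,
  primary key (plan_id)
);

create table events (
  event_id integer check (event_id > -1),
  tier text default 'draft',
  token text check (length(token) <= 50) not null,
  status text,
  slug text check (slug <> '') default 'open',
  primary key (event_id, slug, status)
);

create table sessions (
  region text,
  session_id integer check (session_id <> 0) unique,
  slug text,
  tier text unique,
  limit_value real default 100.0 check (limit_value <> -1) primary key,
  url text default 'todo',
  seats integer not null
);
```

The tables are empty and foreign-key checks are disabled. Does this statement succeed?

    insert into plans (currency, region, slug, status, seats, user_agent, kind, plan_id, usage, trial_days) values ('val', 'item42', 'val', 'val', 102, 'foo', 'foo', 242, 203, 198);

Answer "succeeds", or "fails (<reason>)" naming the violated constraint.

NOT NULL columns: plan_id is supplied; status is supplied; trial_days is supplied.
CHECK constraints: 102 satisfies (seats <> -1).
No constraint is violated.

succeeds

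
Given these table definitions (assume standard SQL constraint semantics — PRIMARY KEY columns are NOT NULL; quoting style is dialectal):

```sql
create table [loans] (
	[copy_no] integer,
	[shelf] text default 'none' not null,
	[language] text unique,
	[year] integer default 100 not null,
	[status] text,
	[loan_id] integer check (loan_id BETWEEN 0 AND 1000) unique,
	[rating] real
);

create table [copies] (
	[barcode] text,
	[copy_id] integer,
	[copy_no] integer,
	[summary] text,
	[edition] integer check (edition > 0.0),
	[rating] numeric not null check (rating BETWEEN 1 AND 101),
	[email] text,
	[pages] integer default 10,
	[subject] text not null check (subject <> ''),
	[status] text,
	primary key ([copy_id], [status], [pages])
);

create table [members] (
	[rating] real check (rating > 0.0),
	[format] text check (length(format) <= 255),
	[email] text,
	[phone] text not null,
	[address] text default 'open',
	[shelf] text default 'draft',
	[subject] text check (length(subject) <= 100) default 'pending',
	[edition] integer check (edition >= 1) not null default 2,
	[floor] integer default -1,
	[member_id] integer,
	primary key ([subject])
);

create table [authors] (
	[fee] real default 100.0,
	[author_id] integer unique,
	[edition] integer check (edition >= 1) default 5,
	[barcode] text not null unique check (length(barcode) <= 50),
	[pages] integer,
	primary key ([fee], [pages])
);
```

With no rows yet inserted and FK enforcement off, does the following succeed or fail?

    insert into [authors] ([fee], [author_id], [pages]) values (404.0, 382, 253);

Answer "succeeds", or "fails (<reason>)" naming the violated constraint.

barcode is omitted from the column list and has no DEFAULT, so it would receive NULL.
But barcode is declared NOT NULL.

fails (NOT NULL on barcode)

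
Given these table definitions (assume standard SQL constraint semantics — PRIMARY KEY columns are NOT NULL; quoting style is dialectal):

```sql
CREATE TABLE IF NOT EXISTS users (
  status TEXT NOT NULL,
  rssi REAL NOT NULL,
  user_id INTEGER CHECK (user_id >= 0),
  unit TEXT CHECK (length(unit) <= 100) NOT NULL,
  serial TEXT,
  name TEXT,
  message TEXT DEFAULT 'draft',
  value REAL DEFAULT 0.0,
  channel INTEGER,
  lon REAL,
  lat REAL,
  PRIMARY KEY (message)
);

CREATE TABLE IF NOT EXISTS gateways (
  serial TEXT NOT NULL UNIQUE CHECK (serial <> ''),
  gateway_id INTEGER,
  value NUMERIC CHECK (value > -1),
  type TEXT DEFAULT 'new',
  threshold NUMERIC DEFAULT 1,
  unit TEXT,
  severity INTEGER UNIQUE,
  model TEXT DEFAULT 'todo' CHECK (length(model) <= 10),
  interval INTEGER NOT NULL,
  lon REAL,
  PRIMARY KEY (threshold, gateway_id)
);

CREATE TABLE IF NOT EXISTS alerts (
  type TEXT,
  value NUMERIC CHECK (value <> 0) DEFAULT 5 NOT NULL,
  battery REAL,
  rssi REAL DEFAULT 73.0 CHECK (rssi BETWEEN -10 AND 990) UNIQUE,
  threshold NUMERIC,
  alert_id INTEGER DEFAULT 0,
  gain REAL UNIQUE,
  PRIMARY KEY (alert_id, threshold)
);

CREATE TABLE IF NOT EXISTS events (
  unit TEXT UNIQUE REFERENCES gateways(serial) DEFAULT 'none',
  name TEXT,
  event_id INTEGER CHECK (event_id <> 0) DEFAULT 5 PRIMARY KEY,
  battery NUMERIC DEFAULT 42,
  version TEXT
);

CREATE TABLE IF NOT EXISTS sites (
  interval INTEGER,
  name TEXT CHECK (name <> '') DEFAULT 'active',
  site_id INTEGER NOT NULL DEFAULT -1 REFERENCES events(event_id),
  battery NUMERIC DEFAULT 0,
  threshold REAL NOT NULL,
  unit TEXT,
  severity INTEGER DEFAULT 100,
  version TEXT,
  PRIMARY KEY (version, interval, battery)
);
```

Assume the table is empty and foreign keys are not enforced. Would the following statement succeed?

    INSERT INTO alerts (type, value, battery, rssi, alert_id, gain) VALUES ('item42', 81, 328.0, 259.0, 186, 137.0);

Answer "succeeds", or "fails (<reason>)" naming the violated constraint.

fails (NOT NULL on threshold)

threshold is omitted from the column list and has no DEFAULT, so it would receive NULL.
But threshold is part of the PRIMARY KEY (implied NOT NULL).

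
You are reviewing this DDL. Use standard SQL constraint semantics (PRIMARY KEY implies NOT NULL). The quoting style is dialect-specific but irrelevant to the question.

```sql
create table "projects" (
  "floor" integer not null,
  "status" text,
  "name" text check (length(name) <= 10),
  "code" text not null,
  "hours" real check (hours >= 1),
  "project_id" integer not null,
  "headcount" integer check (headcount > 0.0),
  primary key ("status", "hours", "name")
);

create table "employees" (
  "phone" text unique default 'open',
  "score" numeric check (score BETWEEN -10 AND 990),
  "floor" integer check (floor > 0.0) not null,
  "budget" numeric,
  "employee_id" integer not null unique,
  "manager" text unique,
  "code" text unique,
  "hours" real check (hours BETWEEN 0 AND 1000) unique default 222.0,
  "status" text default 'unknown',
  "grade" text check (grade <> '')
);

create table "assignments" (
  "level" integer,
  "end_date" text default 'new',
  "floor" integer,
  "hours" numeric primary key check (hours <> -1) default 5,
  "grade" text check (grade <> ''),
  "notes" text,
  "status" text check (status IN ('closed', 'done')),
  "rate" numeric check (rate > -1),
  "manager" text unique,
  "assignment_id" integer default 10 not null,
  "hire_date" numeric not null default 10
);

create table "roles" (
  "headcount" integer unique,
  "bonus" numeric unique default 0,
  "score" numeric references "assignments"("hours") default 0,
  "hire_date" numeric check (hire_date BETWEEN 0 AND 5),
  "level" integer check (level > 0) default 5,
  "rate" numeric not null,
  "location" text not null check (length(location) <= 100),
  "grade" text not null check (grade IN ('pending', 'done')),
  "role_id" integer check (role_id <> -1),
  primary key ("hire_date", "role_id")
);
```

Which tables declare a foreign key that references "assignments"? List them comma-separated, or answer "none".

- roles.score references assignments(hours).

roles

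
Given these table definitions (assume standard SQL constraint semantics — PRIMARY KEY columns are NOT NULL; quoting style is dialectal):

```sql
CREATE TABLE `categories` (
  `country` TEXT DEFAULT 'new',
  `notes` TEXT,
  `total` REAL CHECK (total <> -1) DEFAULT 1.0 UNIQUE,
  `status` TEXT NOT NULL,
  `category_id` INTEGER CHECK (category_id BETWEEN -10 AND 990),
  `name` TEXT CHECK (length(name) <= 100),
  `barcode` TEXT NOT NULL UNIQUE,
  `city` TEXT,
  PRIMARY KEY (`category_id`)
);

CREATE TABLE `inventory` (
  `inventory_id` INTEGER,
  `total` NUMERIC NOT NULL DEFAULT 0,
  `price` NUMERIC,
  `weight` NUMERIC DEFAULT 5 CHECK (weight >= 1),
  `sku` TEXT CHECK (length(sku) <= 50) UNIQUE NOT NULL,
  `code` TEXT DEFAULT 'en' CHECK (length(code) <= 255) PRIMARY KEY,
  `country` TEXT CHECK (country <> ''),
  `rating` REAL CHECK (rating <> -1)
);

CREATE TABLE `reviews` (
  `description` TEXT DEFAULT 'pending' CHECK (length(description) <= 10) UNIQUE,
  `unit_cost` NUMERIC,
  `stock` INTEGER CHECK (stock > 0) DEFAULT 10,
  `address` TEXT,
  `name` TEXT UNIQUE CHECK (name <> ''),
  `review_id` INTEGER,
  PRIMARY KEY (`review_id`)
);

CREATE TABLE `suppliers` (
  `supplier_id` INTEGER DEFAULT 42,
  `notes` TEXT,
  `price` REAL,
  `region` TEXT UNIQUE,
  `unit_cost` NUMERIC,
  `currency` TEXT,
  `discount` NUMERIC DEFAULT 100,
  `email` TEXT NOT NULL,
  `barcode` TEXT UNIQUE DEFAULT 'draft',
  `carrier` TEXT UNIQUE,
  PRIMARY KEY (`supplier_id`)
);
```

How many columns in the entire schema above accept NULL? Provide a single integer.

23

categories: 5 nullable (country, notes, total, name, city — PK (category_id) and explicit NOT NULL columns excluded).
inventory: 5 nullable (inventory_id, price, weight, country, rating — PK (code) and explicit NOT NULL columns excluded).
reviews: 5 nullable (description, unit_cost, stock, address, name — PK (review_id) and explicit NOT NULL columns excluded).
suppliers: 8 nullable (notes, price, region, unit_cost, currency, discount, barcode, carrier — PK (supplier_id) and explicit NOT NULL columns excluded).
Total: 5 + 5 + 5 + 8 = 23.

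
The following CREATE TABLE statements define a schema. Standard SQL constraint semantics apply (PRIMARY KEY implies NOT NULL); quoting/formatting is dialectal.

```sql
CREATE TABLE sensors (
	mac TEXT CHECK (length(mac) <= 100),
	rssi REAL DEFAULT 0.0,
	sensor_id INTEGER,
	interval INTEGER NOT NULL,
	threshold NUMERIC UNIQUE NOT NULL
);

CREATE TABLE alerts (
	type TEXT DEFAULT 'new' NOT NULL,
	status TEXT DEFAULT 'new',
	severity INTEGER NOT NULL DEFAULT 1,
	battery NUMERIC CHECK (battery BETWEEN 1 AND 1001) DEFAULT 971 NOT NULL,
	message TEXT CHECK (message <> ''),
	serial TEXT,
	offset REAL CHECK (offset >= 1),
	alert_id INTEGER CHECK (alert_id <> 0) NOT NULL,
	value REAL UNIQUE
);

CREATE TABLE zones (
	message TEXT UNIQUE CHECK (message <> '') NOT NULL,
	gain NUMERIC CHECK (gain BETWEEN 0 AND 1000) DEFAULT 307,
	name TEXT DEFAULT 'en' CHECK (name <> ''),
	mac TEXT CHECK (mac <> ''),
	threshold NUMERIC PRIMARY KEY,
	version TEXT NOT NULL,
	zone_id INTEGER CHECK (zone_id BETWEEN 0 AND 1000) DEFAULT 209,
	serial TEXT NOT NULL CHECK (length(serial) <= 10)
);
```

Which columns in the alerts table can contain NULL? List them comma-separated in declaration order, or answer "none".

status, message, serial, offset, value

- type: declared NOT NULL → not nullable.
- status: DEFAULT only fills an omitted column; an explicit NULL is still allowed → nullable.
- severity: declared NOT NULL → not nullable.
- battery: declared NOT NULL → not nullable.
- message: CHECK does not forbid NULL (a CHECK constraint passes when its expression is NULL) → nullable.
- serial: no NOT NULL constraint applies → nullable.
- offset: CHECK does not forbid NULL (a CHECK constraint passes when its expression is NULL) → nullable.
- alert_id: declared NOT NULL → not nullable.
- value: UNIQUE does not imply NOT NULL → nullable.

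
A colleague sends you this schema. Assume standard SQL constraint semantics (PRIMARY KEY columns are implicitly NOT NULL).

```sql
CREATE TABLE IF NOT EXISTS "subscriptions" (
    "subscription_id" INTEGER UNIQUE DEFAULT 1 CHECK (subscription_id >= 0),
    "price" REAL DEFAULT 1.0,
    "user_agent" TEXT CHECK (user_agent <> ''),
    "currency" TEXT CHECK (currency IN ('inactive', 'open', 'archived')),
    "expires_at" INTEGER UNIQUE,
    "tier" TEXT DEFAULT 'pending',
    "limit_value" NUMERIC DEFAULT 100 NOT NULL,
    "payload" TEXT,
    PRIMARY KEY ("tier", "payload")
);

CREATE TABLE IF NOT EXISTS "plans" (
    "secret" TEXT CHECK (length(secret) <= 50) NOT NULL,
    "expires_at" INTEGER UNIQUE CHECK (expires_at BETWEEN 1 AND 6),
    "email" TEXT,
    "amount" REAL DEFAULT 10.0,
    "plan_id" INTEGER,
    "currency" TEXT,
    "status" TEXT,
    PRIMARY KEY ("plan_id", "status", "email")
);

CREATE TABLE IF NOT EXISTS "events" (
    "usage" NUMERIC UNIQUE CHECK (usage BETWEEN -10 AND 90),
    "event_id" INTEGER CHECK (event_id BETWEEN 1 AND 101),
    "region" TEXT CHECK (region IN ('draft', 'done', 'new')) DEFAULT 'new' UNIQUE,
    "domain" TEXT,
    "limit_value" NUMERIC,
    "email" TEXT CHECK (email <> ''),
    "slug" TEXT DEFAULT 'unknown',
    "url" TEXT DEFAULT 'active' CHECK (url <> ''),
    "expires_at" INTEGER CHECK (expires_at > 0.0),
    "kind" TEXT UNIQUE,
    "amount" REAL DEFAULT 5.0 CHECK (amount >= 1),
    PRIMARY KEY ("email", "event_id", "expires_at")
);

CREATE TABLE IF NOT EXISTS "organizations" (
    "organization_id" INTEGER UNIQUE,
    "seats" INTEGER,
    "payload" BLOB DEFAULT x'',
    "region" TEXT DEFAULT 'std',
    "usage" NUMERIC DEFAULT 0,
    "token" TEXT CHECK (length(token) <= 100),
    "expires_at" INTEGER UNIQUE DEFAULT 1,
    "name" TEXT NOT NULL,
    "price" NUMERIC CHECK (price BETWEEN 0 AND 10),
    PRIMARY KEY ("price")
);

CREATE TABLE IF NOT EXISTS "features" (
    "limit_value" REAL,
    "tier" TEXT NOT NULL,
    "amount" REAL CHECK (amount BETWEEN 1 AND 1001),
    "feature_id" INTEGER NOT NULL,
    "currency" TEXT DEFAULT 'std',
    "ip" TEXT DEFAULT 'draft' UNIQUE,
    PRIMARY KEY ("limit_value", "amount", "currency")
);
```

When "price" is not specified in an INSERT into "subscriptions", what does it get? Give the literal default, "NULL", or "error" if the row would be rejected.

price has an explicit DEFAULT 1.0.
When the column is omitted from an INSERT, that default is used.

1.0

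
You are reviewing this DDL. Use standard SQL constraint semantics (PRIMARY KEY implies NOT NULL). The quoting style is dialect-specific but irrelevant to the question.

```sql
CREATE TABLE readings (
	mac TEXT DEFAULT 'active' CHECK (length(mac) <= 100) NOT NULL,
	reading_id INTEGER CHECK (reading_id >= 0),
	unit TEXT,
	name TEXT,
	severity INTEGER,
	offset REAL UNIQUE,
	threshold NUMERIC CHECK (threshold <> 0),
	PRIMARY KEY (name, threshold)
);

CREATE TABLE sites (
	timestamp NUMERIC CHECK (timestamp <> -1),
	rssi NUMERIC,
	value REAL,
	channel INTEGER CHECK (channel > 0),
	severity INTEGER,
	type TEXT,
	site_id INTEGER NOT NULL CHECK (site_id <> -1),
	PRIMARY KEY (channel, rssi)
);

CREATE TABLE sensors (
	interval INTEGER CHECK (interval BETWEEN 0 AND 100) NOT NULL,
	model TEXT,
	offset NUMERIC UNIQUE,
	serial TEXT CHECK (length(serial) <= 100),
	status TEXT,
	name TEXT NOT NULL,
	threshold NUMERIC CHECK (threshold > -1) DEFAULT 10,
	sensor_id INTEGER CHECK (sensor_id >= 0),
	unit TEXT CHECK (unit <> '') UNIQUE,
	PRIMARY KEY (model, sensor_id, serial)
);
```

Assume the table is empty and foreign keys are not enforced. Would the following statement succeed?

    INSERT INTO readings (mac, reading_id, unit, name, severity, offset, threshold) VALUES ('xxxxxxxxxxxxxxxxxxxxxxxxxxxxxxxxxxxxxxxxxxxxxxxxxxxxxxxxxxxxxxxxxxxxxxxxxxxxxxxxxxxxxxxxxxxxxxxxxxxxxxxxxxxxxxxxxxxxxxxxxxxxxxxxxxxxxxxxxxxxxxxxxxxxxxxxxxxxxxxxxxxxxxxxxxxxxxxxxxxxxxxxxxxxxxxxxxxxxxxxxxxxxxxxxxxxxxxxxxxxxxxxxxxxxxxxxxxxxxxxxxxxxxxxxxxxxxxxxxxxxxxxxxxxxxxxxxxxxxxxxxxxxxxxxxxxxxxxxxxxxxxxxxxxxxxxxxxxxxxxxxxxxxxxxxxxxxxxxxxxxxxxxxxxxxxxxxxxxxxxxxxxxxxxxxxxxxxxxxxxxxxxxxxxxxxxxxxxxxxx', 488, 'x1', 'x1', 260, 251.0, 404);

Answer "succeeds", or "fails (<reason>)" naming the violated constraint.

fails (CHECK on mac)

The value 'xxxxxxxxxxxxxxxxxxxxxxxxxxxxxxxxxxxxxxxxxxxxxxxxxxxxxxxxxxxxxxxxxxxxxxxxxxxxxxxxxxxxxxxxxxxxxxxxxxxxxxxxxxxxxxxxxxxxxxxxxxxxxxxxxxxxxxxxxxxxxxxxxxxxxxxxxxxxxxxxxxxxxxxxxxxxxxxxxxxxxxxxxxxxxxxxxxxxxxxxxxxxxxxxxxxxxxxxxxxxxxxxxxxxxxxxxxxxxxxxxxxxxxxxxxxxxxxxxxxxxxxxxxxxxxxxxxxxxxxxxxxxxxxxxxxxxxxxxxxxxxxxxxxxxxxxxxxxxxxxxxxxxxxxxxxxxxxxxxxxxxxxxxxxxxxxxxxxxxxxxxxxxxxxxxxxxxxxxxxxxxxxxxxxxxxxxxxxxxxx' for mac violates CHECK (length(mac) <= 100).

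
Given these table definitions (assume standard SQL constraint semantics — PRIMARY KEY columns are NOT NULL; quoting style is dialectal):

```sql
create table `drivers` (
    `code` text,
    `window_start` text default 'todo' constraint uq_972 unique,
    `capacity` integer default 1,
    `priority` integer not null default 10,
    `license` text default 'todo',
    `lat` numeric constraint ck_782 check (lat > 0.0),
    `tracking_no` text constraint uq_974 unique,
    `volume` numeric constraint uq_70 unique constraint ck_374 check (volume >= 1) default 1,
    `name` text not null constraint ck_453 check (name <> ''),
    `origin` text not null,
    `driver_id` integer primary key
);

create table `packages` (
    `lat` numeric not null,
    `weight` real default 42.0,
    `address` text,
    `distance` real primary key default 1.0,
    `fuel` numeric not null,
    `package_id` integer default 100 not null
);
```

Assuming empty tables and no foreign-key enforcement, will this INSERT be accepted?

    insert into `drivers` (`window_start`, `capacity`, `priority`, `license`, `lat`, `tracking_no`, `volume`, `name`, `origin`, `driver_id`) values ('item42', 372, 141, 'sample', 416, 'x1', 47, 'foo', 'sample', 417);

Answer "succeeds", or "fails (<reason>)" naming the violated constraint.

NOT NULL columns: driver_id is supplied; name is supplied; origin is supplied; priority is supplied.
CHECK constraints: 416 satisfies (lat > 0.0); 47 satisfies (volume >= 1); 'foo' satisfies (name <> '').
No constraint is violated.

succeeds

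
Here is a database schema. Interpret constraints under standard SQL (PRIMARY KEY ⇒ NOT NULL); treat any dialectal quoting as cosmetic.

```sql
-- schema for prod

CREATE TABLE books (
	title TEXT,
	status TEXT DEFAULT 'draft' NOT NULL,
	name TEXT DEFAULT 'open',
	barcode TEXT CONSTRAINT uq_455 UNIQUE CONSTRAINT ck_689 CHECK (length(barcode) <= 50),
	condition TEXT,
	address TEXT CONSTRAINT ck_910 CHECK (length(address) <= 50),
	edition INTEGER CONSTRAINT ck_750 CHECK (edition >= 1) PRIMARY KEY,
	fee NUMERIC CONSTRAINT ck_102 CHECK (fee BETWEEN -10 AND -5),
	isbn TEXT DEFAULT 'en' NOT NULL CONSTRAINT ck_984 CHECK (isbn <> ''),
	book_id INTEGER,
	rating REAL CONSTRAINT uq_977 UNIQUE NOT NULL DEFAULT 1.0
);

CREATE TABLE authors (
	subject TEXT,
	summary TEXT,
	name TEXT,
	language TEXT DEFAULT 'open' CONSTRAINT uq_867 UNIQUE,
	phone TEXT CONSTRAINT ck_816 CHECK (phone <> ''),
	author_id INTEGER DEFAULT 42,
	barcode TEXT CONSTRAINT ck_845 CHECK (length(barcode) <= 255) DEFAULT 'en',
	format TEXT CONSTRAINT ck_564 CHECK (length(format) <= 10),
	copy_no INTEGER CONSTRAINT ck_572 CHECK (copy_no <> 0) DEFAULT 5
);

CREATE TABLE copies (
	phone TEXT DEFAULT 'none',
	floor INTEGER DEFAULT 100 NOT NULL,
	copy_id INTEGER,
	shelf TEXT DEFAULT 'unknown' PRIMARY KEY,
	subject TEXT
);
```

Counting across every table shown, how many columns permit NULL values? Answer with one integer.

books: 7 nullable (title, name, barcode, condition, address, fee, book_id — PK (edition) and explicit NOT NULL columns excluded).
authors: 9 nullable (subject, summary, name, language, phone, author_id, barcode, format, copy_no — PK none and explicit NOT NULL columns excluded).
copies: 3 nullable (phone, copy_id, subject — PK (shelf) and explicit NOT NULL columns excluded).
Total: 7 + 9 + 3 = 19.

19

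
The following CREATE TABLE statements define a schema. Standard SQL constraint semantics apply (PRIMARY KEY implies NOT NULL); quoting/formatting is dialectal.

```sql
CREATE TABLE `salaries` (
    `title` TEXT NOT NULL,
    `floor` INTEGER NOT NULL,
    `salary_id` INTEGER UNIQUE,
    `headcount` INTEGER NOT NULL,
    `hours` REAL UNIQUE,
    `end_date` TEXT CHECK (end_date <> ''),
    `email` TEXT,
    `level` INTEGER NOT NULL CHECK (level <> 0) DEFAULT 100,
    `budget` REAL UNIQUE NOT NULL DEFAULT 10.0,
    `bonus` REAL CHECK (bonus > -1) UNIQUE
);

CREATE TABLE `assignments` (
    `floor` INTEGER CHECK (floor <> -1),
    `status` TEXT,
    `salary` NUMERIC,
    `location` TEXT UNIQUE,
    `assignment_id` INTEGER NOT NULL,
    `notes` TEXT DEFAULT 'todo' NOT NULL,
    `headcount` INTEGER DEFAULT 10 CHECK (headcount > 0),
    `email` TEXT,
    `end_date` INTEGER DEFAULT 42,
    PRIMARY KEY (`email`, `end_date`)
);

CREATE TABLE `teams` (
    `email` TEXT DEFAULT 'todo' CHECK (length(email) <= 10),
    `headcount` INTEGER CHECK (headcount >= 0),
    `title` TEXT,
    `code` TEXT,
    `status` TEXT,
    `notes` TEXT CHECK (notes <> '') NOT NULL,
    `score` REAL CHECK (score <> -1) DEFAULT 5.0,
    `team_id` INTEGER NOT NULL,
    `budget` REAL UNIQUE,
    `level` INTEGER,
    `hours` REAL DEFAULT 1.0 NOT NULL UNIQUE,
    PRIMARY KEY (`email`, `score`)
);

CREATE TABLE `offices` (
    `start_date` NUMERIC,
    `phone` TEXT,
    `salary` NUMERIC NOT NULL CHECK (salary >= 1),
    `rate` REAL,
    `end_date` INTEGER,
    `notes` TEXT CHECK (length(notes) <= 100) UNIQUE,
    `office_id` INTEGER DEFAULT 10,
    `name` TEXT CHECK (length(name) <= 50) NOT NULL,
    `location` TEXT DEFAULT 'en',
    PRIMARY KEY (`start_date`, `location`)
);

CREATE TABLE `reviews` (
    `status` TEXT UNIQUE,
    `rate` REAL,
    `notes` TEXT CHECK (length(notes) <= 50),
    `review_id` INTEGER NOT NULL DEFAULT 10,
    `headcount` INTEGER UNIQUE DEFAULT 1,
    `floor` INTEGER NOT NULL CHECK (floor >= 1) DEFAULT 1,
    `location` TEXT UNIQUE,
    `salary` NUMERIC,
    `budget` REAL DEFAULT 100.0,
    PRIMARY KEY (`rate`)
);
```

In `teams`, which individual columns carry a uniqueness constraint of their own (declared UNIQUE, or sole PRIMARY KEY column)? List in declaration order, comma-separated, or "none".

budget, hours

- email: part of a composite PRIMARY KEY — only the tuple is unique, not this column on its own.
- headcount: no UNIQUE or single-column PK constraint.
- title: no UNIQUE or single-column PK constraint.
- code: no UNIQUE or single-column PK constraint.
- status: no UNIQUE or single-column PK constraint.
- notes: no UNIQUE or single-column PK constraint.
- score: part of a composite PRIMARY KEY — only the tuple is unique, not this column on its own.
- team_id: no UNIQUE or single-column PK constraint.
- budget: declared UNIQUE → unique.
- level: no UNIQUE or single-column PK constraint.
- hours: declared UNIQUE → unique.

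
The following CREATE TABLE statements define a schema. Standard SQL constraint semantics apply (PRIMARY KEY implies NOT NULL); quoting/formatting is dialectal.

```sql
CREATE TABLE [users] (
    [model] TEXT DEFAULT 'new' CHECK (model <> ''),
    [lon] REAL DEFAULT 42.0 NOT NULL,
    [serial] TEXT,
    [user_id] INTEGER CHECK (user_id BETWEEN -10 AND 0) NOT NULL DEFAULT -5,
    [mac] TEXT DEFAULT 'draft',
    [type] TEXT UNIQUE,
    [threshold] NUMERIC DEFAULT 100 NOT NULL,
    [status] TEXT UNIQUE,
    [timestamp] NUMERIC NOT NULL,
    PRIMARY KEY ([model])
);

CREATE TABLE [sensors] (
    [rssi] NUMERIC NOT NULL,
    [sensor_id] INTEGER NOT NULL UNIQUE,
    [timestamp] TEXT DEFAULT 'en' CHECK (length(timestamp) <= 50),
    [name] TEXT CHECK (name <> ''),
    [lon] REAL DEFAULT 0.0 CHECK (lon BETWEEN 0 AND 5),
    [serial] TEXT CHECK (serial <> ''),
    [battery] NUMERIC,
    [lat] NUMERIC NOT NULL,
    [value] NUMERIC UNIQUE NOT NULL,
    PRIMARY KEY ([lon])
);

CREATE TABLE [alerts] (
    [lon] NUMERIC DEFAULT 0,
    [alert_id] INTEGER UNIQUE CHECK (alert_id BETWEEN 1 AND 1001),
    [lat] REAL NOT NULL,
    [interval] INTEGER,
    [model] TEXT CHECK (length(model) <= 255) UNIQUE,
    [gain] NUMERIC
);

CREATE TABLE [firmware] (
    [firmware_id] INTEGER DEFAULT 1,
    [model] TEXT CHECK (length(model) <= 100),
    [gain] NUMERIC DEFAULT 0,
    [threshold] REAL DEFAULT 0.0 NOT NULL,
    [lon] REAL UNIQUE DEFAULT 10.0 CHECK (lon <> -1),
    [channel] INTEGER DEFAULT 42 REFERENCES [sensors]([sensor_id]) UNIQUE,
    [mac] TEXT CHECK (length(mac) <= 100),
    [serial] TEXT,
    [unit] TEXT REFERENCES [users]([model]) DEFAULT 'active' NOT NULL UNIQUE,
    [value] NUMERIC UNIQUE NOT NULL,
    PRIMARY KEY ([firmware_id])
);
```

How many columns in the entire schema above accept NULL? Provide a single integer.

19

users: 4 nullable (serial, mac, type, status — PK (model) and explicit NOT NULL columns excluded).
sensors: 4 nullable (timestamp, name, serial, battery — PK (lon) and explicit NOT NULL columns excluded).
alerts: 5 nullable (lon, alert_id, interval, model, gain — PK none and explicit NOT NULL columns excluded).
firmware: 6 nullable (model, gain, lon, channel, mac, serial — PK (firmware_id) and explicit NOT NULL columns excluded).
Total: 4 + 4 + 5 + 6 = 19.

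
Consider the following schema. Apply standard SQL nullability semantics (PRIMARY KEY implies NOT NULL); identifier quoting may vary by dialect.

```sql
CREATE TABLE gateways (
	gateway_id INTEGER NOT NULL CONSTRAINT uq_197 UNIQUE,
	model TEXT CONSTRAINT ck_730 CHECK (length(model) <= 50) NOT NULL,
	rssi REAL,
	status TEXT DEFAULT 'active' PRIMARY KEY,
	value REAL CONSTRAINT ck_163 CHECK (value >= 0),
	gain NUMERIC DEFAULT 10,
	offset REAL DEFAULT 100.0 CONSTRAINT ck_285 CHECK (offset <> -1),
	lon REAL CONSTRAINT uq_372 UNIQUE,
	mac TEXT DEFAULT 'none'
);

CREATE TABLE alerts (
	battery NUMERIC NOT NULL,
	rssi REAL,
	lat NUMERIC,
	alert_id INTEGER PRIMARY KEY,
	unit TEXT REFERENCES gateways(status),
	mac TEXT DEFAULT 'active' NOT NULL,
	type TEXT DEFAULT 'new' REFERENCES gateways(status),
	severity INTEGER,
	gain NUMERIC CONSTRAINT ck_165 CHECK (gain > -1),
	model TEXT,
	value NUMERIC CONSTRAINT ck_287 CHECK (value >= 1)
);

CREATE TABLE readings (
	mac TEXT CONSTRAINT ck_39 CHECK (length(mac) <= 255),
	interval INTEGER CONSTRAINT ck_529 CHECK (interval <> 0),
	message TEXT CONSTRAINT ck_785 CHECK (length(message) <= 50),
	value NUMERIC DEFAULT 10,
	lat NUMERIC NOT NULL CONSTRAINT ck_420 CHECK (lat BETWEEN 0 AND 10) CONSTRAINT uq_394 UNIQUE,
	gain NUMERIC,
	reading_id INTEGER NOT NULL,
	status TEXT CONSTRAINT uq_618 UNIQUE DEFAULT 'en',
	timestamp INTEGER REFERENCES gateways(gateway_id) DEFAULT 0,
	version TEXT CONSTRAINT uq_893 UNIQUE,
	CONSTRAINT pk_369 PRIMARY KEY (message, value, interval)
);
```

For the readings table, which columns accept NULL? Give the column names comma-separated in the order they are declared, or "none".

- mac: CHECK does not forbid NULL (a CHECK constraint passes when its expression is NULL) → nullable.
- interval: part of the PRIMARY KEY, which implies NOT NULL → not nullable.
- message: part of the PRIMARY KEY, which implies NOT NULL → not nullable.
- value: part of the PRIMARY KEY, which implies NOT NULL → not nullable.
- lat: declared NOT NULL → not nullable.
- gain: no NOT NULL constraint applies → nullable.
- reading_id: declared NOT NULL → not nullable.
- status: UNIQUE does not imply NOT NULL → nullable.
- timestamp: a foreign key column may be NULL unless separately constrained → nullable.
- version: UNIQUE does not imply NOT NULL → nullable.

mac, gain, status, timestamp, version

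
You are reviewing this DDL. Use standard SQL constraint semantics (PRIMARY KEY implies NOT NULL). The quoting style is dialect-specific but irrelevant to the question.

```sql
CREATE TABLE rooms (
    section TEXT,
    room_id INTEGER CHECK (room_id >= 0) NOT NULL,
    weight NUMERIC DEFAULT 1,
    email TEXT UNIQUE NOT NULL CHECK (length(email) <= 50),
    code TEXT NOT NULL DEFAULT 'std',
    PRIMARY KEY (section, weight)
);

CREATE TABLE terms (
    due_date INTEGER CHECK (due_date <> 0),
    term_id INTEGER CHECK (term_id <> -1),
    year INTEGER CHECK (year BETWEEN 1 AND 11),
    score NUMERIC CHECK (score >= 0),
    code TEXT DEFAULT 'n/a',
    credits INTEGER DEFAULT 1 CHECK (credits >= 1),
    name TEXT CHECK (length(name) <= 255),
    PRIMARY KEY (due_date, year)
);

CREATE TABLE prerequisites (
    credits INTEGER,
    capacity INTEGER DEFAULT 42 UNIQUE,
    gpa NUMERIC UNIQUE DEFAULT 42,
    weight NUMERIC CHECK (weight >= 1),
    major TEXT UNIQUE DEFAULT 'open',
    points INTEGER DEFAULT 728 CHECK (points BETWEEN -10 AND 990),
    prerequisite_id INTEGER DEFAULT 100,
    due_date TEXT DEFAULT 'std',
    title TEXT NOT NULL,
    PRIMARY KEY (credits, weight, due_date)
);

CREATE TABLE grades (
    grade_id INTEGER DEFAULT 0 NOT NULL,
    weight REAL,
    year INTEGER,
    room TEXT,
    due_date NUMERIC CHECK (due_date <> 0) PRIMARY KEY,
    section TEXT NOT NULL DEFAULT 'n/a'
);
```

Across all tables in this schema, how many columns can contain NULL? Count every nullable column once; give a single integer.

13

rooms: 0 nullable (none — PK (section, weight) and explicit NOT NULL columns excluded).
terms: 5 nullable (term_id, score, code, credits, name — PK (due_date, year) and explicit NOT NULL columns excluded).
prerequisites: 5 nullable (capacity, gpa, major, points, prerequisite_id — PK (credits, weight, due_date) and explicit NOT NULL columns excluded).
grades: 3 nullable (weight, year, room — PK (due_date) and explicit NOT NULL columns excluded).
Total: 0 + 5 + 5 + 3 = 13.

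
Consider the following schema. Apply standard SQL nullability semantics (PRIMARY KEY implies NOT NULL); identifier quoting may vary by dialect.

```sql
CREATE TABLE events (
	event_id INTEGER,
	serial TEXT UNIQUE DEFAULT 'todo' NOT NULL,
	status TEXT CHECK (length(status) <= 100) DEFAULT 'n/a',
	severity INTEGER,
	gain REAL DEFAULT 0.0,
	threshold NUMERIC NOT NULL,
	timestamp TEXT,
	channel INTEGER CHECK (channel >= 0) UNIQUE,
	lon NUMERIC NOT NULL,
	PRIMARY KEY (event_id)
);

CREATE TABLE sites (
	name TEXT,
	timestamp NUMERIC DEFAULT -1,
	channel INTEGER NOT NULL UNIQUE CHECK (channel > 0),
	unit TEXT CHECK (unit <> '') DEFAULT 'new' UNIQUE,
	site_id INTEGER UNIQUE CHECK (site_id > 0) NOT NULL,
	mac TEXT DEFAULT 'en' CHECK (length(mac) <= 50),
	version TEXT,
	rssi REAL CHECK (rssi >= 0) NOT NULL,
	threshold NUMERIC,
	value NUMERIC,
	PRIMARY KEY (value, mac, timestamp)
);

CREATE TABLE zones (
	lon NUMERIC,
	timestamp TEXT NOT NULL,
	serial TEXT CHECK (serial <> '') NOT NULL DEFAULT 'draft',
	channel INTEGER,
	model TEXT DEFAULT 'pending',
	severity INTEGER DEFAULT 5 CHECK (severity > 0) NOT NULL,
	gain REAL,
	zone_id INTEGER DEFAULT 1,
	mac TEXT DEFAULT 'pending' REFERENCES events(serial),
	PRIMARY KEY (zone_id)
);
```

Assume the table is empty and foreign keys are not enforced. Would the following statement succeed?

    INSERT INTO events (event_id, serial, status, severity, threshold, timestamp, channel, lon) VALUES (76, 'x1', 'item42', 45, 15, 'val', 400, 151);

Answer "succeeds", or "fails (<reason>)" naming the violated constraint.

succeeds

NOT NULL columns: event_id is supplied; lon is supplied; serial is supplied; threshold is supplied.
CHECK constraints: 'item42' satisfies (length(status) <= 100); 400 satisfies (channel >= 0).
No constraint is violated.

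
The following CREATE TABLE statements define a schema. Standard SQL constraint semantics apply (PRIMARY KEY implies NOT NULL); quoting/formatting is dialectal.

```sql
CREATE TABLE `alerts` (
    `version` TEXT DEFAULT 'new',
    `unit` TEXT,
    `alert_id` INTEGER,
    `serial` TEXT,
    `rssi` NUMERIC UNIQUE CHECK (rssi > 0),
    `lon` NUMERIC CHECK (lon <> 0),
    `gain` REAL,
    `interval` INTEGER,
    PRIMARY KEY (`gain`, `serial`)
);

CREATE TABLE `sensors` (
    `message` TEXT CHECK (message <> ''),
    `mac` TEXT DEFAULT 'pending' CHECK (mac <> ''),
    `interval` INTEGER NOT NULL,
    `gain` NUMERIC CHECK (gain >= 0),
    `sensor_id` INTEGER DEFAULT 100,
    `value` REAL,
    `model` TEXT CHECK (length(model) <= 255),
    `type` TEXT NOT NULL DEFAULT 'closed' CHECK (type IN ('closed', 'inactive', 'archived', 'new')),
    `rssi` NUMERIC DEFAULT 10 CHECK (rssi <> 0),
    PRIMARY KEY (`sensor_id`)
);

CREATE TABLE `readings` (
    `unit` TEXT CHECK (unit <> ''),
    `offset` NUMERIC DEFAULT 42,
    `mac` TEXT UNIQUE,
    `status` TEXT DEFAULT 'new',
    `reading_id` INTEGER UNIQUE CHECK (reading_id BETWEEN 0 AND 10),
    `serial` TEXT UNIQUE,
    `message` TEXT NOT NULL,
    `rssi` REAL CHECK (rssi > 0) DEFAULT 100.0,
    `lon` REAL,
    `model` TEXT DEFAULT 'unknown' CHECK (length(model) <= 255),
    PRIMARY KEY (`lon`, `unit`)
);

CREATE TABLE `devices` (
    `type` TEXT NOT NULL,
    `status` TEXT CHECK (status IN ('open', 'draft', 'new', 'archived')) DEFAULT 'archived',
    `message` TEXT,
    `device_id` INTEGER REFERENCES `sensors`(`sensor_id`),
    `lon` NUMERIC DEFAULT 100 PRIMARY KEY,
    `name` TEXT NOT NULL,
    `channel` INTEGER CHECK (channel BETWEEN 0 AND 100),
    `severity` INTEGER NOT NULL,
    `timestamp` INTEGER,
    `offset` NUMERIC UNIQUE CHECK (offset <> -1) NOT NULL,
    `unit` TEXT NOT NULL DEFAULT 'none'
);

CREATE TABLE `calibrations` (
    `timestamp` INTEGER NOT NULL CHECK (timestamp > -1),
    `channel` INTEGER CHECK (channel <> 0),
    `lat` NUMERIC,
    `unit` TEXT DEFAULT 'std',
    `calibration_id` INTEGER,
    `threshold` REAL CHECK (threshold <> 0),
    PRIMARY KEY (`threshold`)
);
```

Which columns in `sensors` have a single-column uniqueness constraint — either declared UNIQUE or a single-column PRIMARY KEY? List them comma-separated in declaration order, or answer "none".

sensor_id

- message: no UNIQUE or single-column PK constraint.
- mac: no UNIQUE or single-column PK constraint.
- interval: no UNIQUE or single-column PK constraint.
- gain: no UNIQUE or single-column PK constraint.
- sensor_id: single-column PRIMARY KEY → unique.
- value: no UNIQUE or single-column PK constraint.
- model: no UNIQUE or single-column PK constraint.
- type: no UNIQUE or single-column PK constraint.
- rssi: no UNIQUE or single-column PK constraint.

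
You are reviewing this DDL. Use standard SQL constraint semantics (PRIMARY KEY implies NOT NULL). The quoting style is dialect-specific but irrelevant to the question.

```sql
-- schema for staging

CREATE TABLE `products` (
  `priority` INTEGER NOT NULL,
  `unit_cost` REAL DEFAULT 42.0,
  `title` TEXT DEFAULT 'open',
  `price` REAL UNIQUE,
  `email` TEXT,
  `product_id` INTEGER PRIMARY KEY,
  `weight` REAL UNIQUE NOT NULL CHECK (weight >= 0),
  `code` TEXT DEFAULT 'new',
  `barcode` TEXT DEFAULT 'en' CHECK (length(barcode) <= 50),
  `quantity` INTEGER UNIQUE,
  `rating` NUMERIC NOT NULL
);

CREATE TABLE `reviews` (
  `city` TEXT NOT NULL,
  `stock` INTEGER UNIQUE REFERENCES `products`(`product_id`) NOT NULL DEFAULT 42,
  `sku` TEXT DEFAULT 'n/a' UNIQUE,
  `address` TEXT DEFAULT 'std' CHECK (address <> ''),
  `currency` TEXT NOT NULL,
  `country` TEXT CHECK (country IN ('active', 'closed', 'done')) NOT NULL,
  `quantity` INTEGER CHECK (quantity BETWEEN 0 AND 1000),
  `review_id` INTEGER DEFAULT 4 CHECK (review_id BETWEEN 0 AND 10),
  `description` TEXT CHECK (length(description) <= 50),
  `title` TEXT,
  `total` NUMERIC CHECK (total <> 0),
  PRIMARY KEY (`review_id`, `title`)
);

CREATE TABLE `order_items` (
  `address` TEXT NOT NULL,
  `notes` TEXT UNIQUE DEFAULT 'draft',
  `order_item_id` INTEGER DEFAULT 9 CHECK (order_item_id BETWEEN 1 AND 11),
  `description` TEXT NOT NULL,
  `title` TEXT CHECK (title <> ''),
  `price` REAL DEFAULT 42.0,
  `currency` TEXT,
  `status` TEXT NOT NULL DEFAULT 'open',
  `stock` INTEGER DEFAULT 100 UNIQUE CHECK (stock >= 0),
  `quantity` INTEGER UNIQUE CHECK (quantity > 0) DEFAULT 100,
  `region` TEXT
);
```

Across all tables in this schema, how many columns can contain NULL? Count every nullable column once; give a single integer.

20

products: 7 nullable (unit_cost, title, price, email, code, barcode, quantity — PK (product_id) and explicit NOT NULL columns excluded).
reviews: 5 nullable (sku, address, quantity, description, total — PK (review_id, title) and explicit NOT NULL columns excluded).
order_items: 8 nullable (notes, order_item_id, title, price, currency, stock, quantity, region — PK none and explicit NOT NULL columns excluded).
Total: 7 + 5 + 8 = 20.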